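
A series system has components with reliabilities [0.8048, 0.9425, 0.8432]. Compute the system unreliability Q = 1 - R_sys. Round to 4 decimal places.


Components: [0.8048, 0.9425, 0.8432]
After component 1: product = 0.8048
After component 2: product = 0.7585
After component 3: product = 0.6396
R_sys = 0.6396
Q = 1 - 0.6396 = 0.3604

0.3604


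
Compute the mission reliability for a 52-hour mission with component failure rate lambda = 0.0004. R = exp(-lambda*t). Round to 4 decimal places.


lambda = 0.0004
mission_time = 52
lambda * t = 0.0004 * 52 = 0.0208
R = exp(-0.0208)
R = 0.9794

0.9794


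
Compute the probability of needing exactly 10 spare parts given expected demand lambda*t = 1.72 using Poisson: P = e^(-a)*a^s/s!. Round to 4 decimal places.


a = 1.72, s = 10
e^(-a) = e^(-1.72) = 0.1791
a^s = 1.72^10 = 226.6128
s! = 3628800
P = 0.1791 * 226.6128 / 3628800
P = 0.0

0.0


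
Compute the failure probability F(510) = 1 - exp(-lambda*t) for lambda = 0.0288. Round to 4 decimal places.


lambda = 0.0288, t = 510
lambda * t = 14.688
exp(-14.688) = 0.0
F(t) = 1 - 0.0
F(t) = 1.0

1.0


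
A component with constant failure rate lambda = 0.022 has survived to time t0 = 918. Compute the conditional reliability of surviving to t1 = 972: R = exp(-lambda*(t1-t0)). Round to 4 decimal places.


lambda = 0.022
t0 = 918, t1 = 972
t1 - t0 = 54
lambda * (t1-t0) = 0.022 * 54 = 1.188
R = exp(-1.188)
R = 0.3048

0.3048


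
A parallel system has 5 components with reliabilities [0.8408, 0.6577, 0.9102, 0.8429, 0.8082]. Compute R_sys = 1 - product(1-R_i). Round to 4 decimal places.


Components: [0.8408, 0.6577, 0.9102, 0.8429, 0.8082]
(1 - 0.8408) = 0.1592, running product = 0.1592
(1 - 0.6577) = 0.3423, running product = 0.0545
(1 - 0.9102) = 0.0898, running product = 0.0049
(1 - 0.8429) = 0.1571, running product = 0.0008
(1 - 0.8082) = 0.1918, running product = 0.0001
Product of (1-R_i) = 0.0001
R_sys = 1 - 0.0001 = 0.9999

0.9999


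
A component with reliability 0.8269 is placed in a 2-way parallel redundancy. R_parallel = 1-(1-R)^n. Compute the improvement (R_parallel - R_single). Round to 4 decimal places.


R_single = 0.8269, n = 2
1 - R_single = 0.1731
(1 - R_single)^n = 0.1731^2 = 0.03
R_parallel = 1 - 0.03 = 0.97
Improvement = 0.97 - 0.8269
Improvement = 0.1431

0.1431


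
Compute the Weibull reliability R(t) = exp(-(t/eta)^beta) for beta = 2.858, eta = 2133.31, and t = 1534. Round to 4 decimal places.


beta = 2.858, eta = 2133.31, t = 1534
t/eta = 1534 / 2133.31 = 0.7191
(t/eta)^beta = 0.7191^2.858 = 0.3896
R(t) = exp(-0.3896)
R(t) = 0.6773

0.6773


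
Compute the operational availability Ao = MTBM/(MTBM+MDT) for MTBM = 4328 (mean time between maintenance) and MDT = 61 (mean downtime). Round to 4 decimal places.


MTBM = 4328
MDT = 61
MTBM + MDT = 4389
Ao = 4328 / 4389
Ao = 0.9861

0.9861


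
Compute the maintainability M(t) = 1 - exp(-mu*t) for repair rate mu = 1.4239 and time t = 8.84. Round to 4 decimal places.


mu = 1.4239, t = 8.84
mu * t = 1.4239 * 8.84 = 12.5873
exp(-12.5873) = 0.0
M(t) = 1 - 0.0
M(t) = 1.0

1.0


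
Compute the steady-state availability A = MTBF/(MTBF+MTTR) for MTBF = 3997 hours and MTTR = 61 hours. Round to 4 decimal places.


MTBF = 3997
MTTR = 61
MTBF + MTTR = 4058
A = 3997 / 4058
A = 0.985

0.985


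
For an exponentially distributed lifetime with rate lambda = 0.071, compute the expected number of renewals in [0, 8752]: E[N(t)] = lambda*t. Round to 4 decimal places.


lambda = 0.071
t = 8752
E[N(t)] = lambda * t
E[N(t)] = 0.071 * 8752
E[N(t)] = 621.392

621.392


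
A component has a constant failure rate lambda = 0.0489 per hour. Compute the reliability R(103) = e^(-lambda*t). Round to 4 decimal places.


lambda = 0.0489
t = 103
lambda * t = 5.0367
R(t) = e^(-5.0367)
R(t) = 0.0065

0.0065


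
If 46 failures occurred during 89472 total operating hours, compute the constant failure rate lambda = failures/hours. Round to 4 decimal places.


failures = 46
total_hours = 89472
lambda = 46 / 89472
lambda = 0.0005

0.0005


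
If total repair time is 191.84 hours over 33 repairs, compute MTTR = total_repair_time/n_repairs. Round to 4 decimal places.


total_repair_time = 191.84
n_repairs = 33
MTTR = 191.84 / 33
MTTR = 5.8133

5.8133


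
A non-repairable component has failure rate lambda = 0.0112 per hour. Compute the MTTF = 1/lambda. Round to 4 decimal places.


lambda = 0.0112
MTTF = 1 / 0.0112
MTTF = 89.2857

89.2857


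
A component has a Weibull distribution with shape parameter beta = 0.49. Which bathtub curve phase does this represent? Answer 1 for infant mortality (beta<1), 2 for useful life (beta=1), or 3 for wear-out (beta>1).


beta = 0.49
Compare beta to 1:
beta < 1 => infant mortality (phase 1)
beta = 1 => useful life (phase 2)
beta > 1 => wear-out (phase 3)
Since beta = 0.49, this is infant mortality (decreasing failure rate)
Phase = 1

1


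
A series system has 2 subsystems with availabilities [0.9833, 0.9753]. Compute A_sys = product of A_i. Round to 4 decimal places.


Subsystems: [0.9833, 0.9753]
After subsystem 1 (A=0.9833): product = 0.9833
After subsystem 2 (A=0.9753): product = 0.959
A_sys = 0.959

0.959


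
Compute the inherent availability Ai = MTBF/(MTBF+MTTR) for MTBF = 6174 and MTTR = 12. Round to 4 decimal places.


MTBF = 6174
MTTR = 12
MTBF + MTTR = 6186
Ai = 6174 / 6186
Ai = 0.9981

0.9981


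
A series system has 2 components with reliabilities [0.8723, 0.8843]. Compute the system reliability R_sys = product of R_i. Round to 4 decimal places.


Components: [0.8723, 0.8843]
After component 1 (R=0.8723): product = 0.8723
After component 2 (R=0.8843): product = 0.7714
R_sys = 0.7714

0.7714


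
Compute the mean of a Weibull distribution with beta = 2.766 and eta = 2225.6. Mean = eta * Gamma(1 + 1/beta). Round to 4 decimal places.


beta = 2.766, eta = 2225.6
1/beta = 0.3615
1 + 1/beta = 1.3615
Gamma(1.3615) = 0.89
Mean = 2225.6 * 0.89
Mean = 1980.8838

1980.8838


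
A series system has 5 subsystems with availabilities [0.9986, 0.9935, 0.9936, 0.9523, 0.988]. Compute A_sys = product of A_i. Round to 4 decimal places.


Subsystems: [0.9986, 0.9935, 0.9936, 0.9523, 0.988]
After subsystem 1 (A=0.9986): product = 0.9986
After subsystem 2 (A=0.9935): product = 0.9921
After subsystem 3 (A=0.9936): product = 0.9858
After subsystem 4 (A=0.9523): product = 0.9387
After subsystem 5 (A=0.988): product = 0.9275
A_sys = 0.9275

0.9275


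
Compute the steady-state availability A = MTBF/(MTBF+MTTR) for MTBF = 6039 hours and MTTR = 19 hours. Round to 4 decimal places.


MTBF = 6039
MTTR = 19
MTBF + MTTR = 6058
A = 6039 / 6058
A = 0.9969

0.9969


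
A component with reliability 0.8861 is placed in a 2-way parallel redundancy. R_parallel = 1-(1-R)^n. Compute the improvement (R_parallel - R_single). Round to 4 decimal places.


R_single = 0.8861, n = 2
1 - R_single = 0.1139
(1 - R_single)^n = 0.1139^2 = 0.013
R_parallel = 1 - 0.013 = 0.987
Improvement = 0.987 - 0.8861
Improvement = 0.1009

0.1009


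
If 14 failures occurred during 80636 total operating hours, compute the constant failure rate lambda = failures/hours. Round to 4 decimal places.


failures = 14
total_hours = 80636
lambda = 14 / 80636
lambda = 0.0002

0.0002


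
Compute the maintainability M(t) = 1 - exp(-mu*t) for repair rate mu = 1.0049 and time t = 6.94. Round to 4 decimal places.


mu = 1.0049, t = 6.94
mu * t = 1.0049 * 6.94 = 6.974
exp(-6.974) = 0.0009
M(t) = 1 - 0.0009
M(t) = 0.9991

0.9991


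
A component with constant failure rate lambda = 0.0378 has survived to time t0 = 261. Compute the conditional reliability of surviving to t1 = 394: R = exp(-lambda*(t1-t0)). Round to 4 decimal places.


lambda = 0.0378
t0 = 261, t1 = 394
t1 - t0 = 133
lambda * (t1-t0) = 0.0378 * 133 = 5.0274
R = exp(-5.0274)
R = 0.0066

0.0066


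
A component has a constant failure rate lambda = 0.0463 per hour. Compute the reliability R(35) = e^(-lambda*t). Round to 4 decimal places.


lambda = 0.0463
t = 35
lambda * t = 1.6205
R(t) = e^(-1.6205)
R(t) = 0.1978

0.1978


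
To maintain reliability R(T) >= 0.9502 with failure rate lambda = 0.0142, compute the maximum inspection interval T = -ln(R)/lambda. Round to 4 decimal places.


R_target = 0.9502
lambda = 0.0142
-ln(0.9502) = 0.0511
T = 0.0511 / 0.0142
T = 3.5974

3.5974


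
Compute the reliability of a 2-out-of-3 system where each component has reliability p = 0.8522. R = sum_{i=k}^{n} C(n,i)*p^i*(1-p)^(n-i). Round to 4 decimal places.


k = 2, n = 3, p = 0.8522
i=2: C(3,2)=3 * 0.8522^2 * 0.1478^1 = 0.322
i=3: C(3,3)=1 * 0.8522^3 * 0.1478^0 = 0.6189
R = sum of terms = 0.9409

0.9409


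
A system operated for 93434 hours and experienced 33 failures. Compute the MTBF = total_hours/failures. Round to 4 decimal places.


total_hours = 93434
failures = 33
MTBF = 93434 / 33
MTBF = 2831.3333

2831.3333


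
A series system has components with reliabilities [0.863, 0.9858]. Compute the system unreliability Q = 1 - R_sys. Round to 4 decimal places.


Components: [0.863, 0.9858]
After component 1: product = 0.863
After component 2: product = 0.8507
R_sys = 0.8507
Q = 1 - 0.8507 = 0.1493

0.1493


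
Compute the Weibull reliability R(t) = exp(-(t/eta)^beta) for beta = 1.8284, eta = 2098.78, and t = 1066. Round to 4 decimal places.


beta = 1.8284, eta = 2098.78, t = 1066
t/eta = 1066 / 2098.78 = 0.5079
(t/eta)^beta = 0.5079^1.8284 = 0.2898
R(t) = exp(-0.2898)
R(t) = 0.7484

0.7484


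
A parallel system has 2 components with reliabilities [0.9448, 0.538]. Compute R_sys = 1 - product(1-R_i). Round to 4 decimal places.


Components: [0.9448, 0.538]
(1 - 0.9448) = 0.0552, running product = 0.0552
(1 - 0.538) = 0.462, running product = 0.0255
Product of (1-R_i) = 0.0255
R_sys = 1 - 0.0255 = 0.9745

0.9745


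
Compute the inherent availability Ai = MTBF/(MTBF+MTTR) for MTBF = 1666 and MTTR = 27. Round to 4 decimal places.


MTBF = 1666
MTTR = 27
MTBF + MTTR = 1693
Ai = 1666 / 1693
Ai = 0.9841

0.9841


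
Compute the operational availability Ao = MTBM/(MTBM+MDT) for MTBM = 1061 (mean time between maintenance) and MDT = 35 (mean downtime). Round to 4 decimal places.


MTBM = 1061
MDT = 35
MTBM + MDT = 1096
Ao = 1061 / 1096
Ao = 0.9681

0.9681


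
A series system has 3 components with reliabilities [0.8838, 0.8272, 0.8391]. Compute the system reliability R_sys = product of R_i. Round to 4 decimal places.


Components: [0.8838, 0.8272, 0.8391]
After component 1 (R=0.8838): product = 0.8838
After component 2 (R=0.8272): product = 0.7311
After component 3 (R=0.8391): product = 0.6134
R_sys = 0.6134

0.6134


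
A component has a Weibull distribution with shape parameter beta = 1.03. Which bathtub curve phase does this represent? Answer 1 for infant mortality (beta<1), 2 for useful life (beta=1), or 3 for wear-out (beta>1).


beta = 1.03
Compare beta to 1:
beta < 1 => infant mortality (phase 1)
beta = 1 => useful life (phase 2)
beta > 1 => wear-out (phase 3)
Since beta = 1.03, this is wear-out (increasing failure rate)
Phase = 3

3


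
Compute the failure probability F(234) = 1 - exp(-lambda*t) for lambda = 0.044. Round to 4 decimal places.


lambda = 0.044, t = 234
lambda * t = 10.296
exp(-10.296) = 0.0
F(t) = 1 - 0.0
F(t) = 1.0

1.0


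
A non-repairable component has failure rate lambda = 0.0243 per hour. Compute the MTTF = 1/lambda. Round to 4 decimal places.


lambda = 0.0243
MTTF = 1 / 0.0243
MTTF = 41.1523

41.1523


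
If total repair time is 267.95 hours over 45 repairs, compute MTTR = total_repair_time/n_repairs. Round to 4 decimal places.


total_repair_time = 267.95
n_repairs = 45
MTTR = 267.95 / 45
MTTR = 5.9544

5.9544


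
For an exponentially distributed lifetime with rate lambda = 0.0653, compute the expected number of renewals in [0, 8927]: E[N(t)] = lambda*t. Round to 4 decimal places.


lambda = 0.0653
t = 8927
E[N(t)] = lambda * t
E[N(t)] = 0.0653 * 8927
E[N(t)] = 582.9331

582.9331


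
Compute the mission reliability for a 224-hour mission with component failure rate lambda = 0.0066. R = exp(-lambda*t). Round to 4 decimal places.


lambda = 0.0066
mission_time = 224
lambda * t = 0.0066 * 224 = 1.4784
R = exp(-1.4784)
R = 0.228

0.228


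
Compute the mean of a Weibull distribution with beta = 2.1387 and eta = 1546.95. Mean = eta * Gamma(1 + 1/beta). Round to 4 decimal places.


beta = 2.1387, eta = 1546.95
1/beta = 0.4676
1 + 1/beta = 1.4676
Gamma(1.4676) = 0.8856
Mean = 1546.95 * 0.8856
Mean = 1370.0072

1370.0072


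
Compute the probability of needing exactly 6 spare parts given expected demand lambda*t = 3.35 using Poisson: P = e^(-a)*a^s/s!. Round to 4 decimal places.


a = 3.35, s = 6
e^(-a) = e^(-3.35) = 0.0351
a^s = 3.35^6 = 1413.4122
s! = 720
P = 0.0351 * 1413.4122 / 720
P = 0.0689

0.0689


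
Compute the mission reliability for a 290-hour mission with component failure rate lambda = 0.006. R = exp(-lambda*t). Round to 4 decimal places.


lambda = 0.006
mission_time = 290
lambda * t = 0.006 * 290 = 1.74
R = exp(-1.74)
R = 0.1755

0.1755


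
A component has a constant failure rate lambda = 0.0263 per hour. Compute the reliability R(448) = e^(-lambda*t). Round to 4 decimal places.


lambda = 0.0263
t = 448
lambda * t = 11.7824
R(t) = e^(-11.7824)
R(t) = 0.0

0.0


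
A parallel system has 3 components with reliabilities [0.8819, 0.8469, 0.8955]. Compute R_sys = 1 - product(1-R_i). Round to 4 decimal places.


Components: [0.8819, 0.8469, 0.8955]
(1 - 0.8819) = 0.1181, running product = 0.1181
(1 - 0.8469) = 0.1531, running product = 0.0181
(1 - 0.8955) = 0.1045, running product = 0.0019
Product of (1-R_i) = 0.0019
R_sys = 1 - 0.0019 = 0.9981

0.9981


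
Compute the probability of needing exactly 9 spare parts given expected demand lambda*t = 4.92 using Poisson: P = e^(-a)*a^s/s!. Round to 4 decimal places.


a = 4.92, s = 9
e^(-a) = e^(-4.92) = 0.0073
a^s = 4.92^9 = 1689218.8727
s! = 362880
P = 0.0073 * 1689218.8727 / 362880
P = 0.034

0.034


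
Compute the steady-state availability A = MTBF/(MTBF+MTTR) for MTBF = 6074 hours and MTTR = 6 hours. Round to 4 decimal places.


MTBF = 6074
MTTR = 6
MTBF + MTTR = 6080
A = 6074 / 6080
A = 0.999

0.999


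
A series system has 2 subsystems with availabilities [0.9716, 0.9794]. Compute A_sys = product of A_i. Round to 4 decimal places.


Subsystems: [0.9716, 0.9794]
After subsystem 1 (A=0.9716): product = 0.9716
After subsystem 2 (A=0.9794): product = 0.9516
A_sys = 0.9516

0.9516


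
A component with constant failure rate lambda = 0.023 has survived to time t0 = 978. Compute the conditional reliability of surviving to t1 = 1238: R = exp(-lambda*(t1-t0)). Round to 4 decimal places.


lambda = 0.023
t0 = 978, t1 = 1238
t1 - t0 = 260
lambda * (t1-t0) = 0.023 * 260 = 5.98
R = exp(-5.98)
R = 0.0025

0.0025


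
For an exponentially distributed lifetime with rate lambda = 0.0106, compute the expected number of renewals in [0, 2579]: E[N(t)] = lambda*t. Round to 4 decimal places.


lambda = 0.0106
t = 2579
E[N(t)] = lambda * t
E[N(t)] = 0.0106 * 2579
E[N(t)] = 27.3374

27.3374


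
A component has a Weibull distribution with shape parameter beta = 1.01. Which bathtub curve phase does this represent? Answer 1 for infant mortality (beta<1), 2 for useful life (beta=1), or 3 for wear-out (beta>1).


beta = 1.01
Compare beta to 1:
beta < 1 => infant mortality (phase 1)
beta = 1 => useful life (phase 2)
beta > 1 => wear-out (phase 3)
Since beta = 1.01, this is wear-out (increasing failure rate)
Phase = 3

3


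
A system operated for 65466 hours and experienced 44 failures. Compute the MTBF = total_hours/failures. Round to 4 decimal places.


total_hours = 65466
failures = 44
MTBF = 65466 / 44
MTBF = 1487.8636

1487.8636


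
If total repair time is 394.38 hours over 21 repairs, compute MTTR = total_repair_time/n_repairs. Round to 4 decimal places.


total_repair_time = 394.38
n_repairs = 21
MTTR = 394.38 / 21
MTTR = 18.78

18.78


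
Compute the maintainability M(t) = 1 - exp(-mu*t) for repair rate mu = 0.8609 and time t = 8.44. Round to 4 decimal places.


mu = 0.8609, t = 8.44
mu * t = 0.8609 * 8.44 = 7.266
exp(-7.266) = 0.0007
M(t) = 1 - 0.0007
M(t) = 0.9993

0.9993


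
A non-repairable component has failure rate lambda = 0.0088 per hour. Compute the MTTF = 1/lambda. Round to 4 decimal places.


lambda = 0.0088
MTTF = 1 / 0.0088
MTTF = 113.6364

113.6364


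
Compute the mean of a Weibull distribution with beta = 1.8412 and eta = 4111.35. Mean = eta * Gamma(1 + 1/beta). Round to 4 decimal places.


beta = 1.8412, eta = 4111.35
1/beta = 0.5431
1 + 1/beta = 1.5431
Gamma(1.5431) = 0.8884
Mean = 4111.35 * 0.8884
Mean = 3652.4608

3652.4608


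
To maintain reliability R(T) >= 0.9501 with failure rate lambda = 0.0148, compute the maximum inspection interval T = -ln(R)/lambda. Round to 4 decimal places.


R_target = 0.9501
lambda = 0.0148
-ln(0.9501) = 0.0512
T = 0.0512 / 0.0148
T = 3.4587

3.4587


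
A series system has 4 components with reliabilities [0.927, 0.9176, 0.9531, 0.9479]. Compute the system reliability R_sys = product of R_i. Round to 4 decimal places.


Components: [0.927, 0.9176, 0.9531, 0.9479]
After component 1 (R=0.927): product = 0.927
After component 2 (R=0.9176): product = 0.8506
After component 3 (R=0.9531): product = 0.8107
After component 4 (R=0.9479): product = 0.7685
R_sys = 0.7685

0.7685


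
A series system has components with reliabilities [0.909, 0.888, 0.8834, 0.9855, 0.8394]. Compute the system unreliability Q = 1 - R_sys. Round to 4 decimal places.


Components: [0.909, 0.888, 0.8834, 0.9855, 0.8394]
After component 1: product = 0.909
After component 2: product = 0.8072
After component 3: product = 0.7131
After component 4: product = 0.7027
After component 5: product = 0.5899
R_sys = 0.5899
Q = 1 - 0.5899 = 0.4101

0.4101


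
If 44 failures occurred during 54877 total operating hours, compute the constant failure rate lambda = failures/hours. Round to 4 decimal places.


failures = 44
total_hours = 54877
lambda = 44 / 54877
lambda = 0.0008

0.0008


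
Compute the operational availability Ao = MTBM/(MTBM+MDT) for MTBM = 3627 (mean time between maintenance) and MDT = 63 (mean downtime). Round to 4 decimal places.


MTBM = 3627
MDT = 63
MTBM + MDT = 3690
Ao = 3627 / 3690
Ao = 0.9829

0.9829


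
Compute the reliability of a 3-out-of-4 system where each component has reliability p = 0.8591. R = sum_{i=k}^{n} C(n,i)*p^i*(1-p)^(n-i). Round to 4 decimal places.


k = 3, n = 4, p = 0.8591
i=3: C(4,3)=4 * 0.8591^3 * 0.1409^1 = 0.3574
i=4: C(4,4)=1 * 0.8591^4 * 0.1409^0 = 0.5447
R = sum of terms = 0.9021

0.9021


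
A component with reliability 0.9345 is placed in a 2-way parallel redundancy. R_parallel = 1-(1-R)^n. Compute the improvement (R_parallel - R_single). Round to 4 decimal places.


R_single = 0.9345, n = 2
1 - R_single = 0.0655
(1 - R_single)^n = 0.0655^2 = 0.0043
R_parallel = 1 - 0.0043 = 0.9957
Improvement = 0.9957 - 0.9345
Improvement = 0.0612

0.0612


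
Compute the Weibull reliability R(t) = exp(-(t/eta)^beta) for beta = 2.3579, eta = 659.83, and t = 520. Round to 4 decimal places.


beta = 2.3579, eta = 659.83, t = 520
t/eta = 520 / 659.83 = 0.7881
(t/eta)^beta = 0.7881^2.3579 = 0.5703
R(t) = exp(-0.5703)
R(t) = 0.5653

0.5653


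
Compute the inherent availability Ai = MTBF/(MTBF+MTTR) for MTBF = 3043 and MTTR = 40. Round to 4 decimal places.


MTBF = 3043
MTTR = 40
MTBF + MTTR = 3083
Ai = 3043 / 3083
Ai = 0.987

0.987


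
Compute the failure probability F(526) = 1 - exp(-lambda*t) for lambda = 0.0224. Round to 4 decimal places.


lambda = 0.0224, t = 526
lambda * t = 11.7824
exp(-11.7824) = 0.0
F(t) = 1 - 0.0
F(t) = 1.0

1.0


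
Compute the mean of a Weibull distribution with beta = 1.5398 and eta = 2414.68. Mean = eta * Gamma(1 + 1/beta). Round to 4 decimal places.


beta = 1.5398, eta = 2414.68
1/beta = 0.6494
1 + 1/beta = 1.6494
Gamma(1.6494) = 0.9
Mean = 2414.68 * 0.9
Mean = 2173.2879

2173.2879


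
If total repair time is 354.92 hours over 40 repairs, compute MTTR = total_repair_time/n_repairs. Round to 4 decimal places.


total_repair_time = 354.92
n_repairs = 40
MTTR = 354.92 / 40
MTTR = 8.873

8.873


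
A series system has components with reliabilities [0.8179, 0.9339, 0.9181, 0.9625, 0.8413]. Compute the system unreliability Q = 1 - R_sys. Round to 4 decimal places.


Components: [0.8179, 0.9339, 0.9181, 0.9625, 0.8413]
After component 1: product = 0.8179
After component 2: product = 0.7638
After component 3: product = 0.7013
After component 4: product = 0.675
After component 5: product = 0.5679
R_sys = 0.5679
Q = 1 - 0.5679 = 0.4321

0.4321


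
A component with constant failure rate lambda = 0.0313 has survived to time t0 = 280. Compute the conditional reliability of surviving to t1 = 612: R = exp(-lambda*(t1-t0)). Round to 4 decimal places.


lambda = 0.0313
t0 = 280, t1 = 612
t1 - t0 = 332
lambda * (t1-t0) = 0.0313 * 332 = 10.3916
R = exp(-10.3916)
R = 0.0

0.0


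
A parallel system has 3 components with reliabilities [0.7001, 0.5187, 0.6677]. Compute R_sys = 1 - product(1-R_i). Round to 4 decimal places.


Components: [0.7001, 0.5187, 0.6677]
(1 - 0.7001) = 0.2999, running product = 0.2999
(1 - 0.5187) = 0.4813, running product = 0.1443
(1 - 0.6677) = 0.3323, running product = 0.048
Product of (1-R_i) = 0.048
R_sys = 1 - 0.048 = 0.952

0.952


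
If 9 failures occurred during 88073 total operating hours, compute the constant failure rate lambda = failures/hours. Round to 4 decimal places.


failures = 9
total_hours = 88073
lambda = 9 / 88073
lambda = 0.0001

0.0001


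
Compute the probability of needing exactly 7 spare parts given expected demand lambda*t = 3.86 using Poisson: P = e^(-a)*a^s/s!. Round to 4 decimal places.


a = 3.86, s = 7
e^(-a) = e^(-3.86) = 0.0211
a^s = 3.86^7 = 12767.6548
s! = 5040
P = 0.0211 * 12767.6548 / 5040
P = 0.0534

0.0534


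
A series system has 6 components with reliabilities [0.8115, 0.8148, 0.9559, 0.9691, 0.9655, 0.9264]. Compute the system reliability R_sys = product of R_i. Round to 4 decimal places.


Components: [0.8115, 0.8148, 0.9559, 0.9691, 0.9655, 0.9264]
After component 1 (R=0.8115): product = 0.8115
After component 2 (R=0.8148): product = 0.6612
After component 3 (R=0.9559): product = 0.6321
After component 4 (R=0.9691): product = 0.6125
After component 5 (R=0.9655): product = 0.5914
After component 6 (R=0.9264): product = 0.5479
R_sys = 0.5479

0.5479


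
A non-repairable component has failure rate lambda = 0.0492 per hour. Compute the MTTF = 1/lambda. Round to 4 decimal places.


lambda = 0.0492
MTTF = 1 / 0.0492
MTTF = 20.3252

20.3252


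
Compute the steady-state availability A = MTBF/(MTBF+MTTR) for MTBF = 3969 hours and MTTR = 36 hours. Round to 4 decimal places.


MTBF = 3969
MTTR = 36
MTBF + MTTR = 4005
A = 3969 / 4005
A = 0.991

0.991


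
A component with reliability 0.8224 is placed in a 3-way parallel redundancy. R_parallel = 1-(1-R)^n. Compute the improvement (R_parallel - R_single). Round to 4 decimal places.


R_single = 0.8224, n = 3
1 - R_single = 0.1776
(1 - R_single)^n = 0.1776^3 = 0.0056
R_parallel = 1 - 0.0056 = 0.9944
Improvement = 0.9944 - 0.8224
Improvement = 0.172

0.172


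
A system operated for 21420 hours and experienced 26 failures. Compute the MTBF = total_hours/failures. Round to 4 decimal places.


total_hours = 21420
failures = 26
MTBF = 21420 / 26
MTBF = 823.8462

823.8462


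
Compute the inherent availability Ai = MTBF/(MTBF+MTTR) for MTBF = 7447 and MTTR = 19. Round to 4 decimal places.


MTBF = 7447
MTTR = 19
MTBF + MTTR = 7466
Ai = 7447 / 7466
Ai = 0.9975

0.9975


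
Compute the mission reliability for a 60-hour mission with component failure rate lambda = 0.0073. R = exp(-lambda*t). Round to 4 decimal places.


lambda = 0.0073
mission_time = 60
lambda * t = 0.0073 * 60 = 0.438
R = exp(-0.438)
R = 0.6453

0.6453


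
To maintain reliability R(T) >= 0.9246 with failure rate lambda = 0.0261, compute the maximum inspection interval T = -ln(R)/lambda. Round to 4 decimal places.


R_target = 0.9246
lambda = 0.0261
-ln(0.9246) = 0.0784
T = 0.0784 / 0.0261
T = 3.0036

3.0036


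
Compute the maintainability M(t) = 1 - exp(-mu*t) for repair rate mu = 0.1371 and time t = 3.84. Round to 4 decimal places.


mu = 0.1371, t = 3.84
mu * t = 0.1371 * 3.84 = 0.5265
exp(-0.5265) = 0.5907
M(t) = 1 - 0.5907
M(t) = 0.4093

0.4093


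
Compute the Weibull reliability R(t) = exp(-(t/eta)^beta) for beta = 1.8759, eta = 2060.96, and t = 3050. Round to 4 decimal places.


beta = 1.8759, eta = 2060.96, t = 3050
t/eta = 3050 / 2060.96 = 1.4799
(t/eta)^beta = 1.4799^1.8759 = 2.0861
R(t) = exp(-2.0861)
R(t) = 0.1242

0.1242


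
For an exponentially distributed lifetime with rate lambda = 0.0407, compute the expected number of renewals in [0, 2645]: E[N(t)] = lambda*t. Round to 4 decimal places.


lambda = 0.0407
t = 2645
E[N(t)] = lambda * t
E[N(t)] = 0.0407 * 2645
E[N(t)] = 107.6515

107.6515


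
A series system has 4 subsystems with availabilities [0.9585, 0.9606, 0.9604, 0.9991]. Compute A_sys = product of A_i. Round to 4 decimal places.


Subsystems: [0.9585, 0.9606, 0.9604, 0.9991]
After subsystem 1 (A=0.9585): product = 0.9585
After subsystem 2 (A=0.9606): product = 0.9207
After subsystem 3 (A=0.9604): product = 0.8843
After subsystem 4 (A=0.9991): product = 0.8835
A_sys = 0.8835

0.8835


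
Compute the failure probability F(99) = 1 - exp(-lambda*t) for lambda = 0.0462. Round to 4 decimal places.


lambda = 0.0462, t = 99
lambda * t = 4.5738
exp(-4.5738) = 0.0103
F(t) = 1 - 0.0103
F(t) = 0.9897

0.9897


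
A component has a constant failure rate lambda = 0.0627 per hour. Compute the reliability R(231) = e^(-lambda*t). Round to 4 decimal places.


lambda = 0.0627
t = 231
lambda * t = 14.4837
R(t) = e^(-14.4837)
R(t) = 0.0

0.0


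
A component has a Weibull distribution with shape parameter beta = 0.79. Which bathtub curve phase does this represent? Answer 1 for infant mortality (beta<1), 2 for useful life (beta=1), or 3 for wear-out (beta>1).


beta = 0.79
Compare beta to 1:
beta < 1 => infant mortality (phase 1)
beta = 1 => useful life (phase 2)
beta > 1 => wear-out (phase 3)
Since beta = 0.79, this is infant mortality (decreasing failure rate)
Phase = 1

1


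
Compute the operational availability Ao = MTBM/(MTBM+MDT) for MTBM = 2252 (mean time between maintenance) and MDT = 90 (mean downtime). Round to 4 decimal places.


MTBM = 2252
MDT = 90
MTBM + MDT = 2342
Ao = 2252 / 2342
Ao = 0.9616

0.9616


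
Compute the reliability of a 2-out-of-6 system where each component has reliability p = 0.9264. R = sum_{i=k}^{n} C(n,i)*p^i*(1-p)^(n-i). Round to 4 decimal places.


k = 2, n = 6, p = 0.9264
i=2: C(6,2)=15 * 0.9264^2 * 0.0736^4 = 0.0004
i=3: C(6,3)=20 * 0.9264^3 * 0.0736^3 = 0.0063
i=4: C(6,4)=15 * 0.9264^4 * 0.0736^2 = 0.0598
i=5: C(6,5)=6 * 0.9264^5 * 0.0736^1 = 0.3013
i=6: C(6,6)=1 * 0.9264^6 * 0.0736^0 = 0.6321
R = sum of terms = 1.0

1.0


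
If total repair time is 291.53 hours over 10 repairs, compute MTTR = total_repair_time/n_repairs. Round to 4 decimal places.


total_repair_time = 291.53
n_repairs = 10
MTTR = 291.53 / 10
MTTR = 29.153

29.153


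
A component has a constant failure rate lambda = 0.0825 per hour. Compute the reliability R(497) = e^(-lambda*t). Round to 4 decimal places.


lambda = 0.0825
t = 497
lambda * t = 41.0025
R(t) = e^(-41.0025)
R(t) = 0.0

0.0


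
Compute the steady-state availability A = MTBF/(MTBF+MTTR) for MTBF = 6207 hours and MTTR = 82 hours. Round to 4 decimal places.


MTBF = 6207
MTTR = 82
MTBF + MTTR = 6289
A = 6207 / 6289
A = 0.987

0.987


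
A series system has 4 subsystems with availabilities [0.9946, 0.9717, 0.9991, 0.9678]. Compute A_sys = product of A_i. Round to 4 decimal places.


Subsystems: [0.9946, 0.9717, 0.9991, 0.9678]
After subsystem 1 (A=0.9946): product = 0.9946
After subsystem 2 (A=0.9717): product = 0.9665
After subsystem 3 (A=0.9991): product = 0.9656
After subsystem 4 (A=0.9678): product = 0.9345
A_sys = 0.9345

0.9345


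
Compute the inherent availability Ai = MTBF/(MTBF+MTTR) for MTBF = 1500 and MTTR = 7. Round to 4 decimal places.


MTBF = 1500
MTTR = 7
MTBF + MTTR = 1507
Ai = 1500 / 1507
Ai = 0.9954

0.9954


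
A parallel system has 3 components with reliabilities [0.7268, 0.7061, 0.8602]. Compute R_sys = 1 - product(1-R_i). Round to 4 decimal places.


Components: [0.7268, 0.7061, 0.8602]
(1 - 0.7268) = 0.2732, running product = 0.2732
(1 - 0.7061) = 0.2939, running product = 0.0803
(1 - 0.8602) = 0.1398, running product = 0.0112
Product of (1-R_i) = 0.0112
R_sys = 1 - 0.0112 = 0.9888

0.9888


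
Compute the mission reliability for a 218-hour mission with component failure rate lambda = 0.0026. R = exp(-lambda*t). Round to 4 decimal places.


lambda = 0.0026
mission_time = 218
lambda * t = 0.0026 * 218 = 0.5668
R = exp(-0.5668)
R = 0.5673

0.5673


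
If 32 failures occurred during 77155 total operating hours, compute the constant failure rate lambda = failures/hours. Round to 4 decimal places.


failures = 32
total_hours = 77155
lambda = 32 / 77155
lambda = 0.0004

0.0004


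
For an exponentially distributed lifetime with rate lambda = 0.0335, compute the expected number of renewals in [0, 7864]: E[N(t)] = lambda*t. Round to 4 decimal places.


lambda = 0.0335
t = 7864
E[N(t)] = lambda * t
E[N(t)] = 0.0335 * 7864
E[N(t)] = 263.444

263.444


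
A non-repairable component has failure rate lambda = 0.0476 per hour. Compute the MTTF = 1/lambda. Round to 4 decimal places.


lambda = 0.0476
MTTF = 1 / 0.0476
MTTF = 21.0084

21.0084


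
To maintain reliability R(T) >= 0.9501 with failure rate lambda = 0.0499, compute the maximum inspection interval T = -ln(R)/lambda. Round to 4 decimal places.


R_target = 0.9501
lambda = 0.0499
-ln(0.9501) = 0.0512
T = 0.0512 / 0.0499
T = 1.0258

1.0258


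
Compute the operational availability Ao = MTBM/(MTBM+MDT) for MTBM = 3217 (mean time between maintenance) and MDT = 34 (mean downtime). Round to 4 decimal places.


MTBM = 3217
MDT = 34
MTBM + MDT = 3251
Ao = 3217 / 3251
Ao = 0.9895

0.9895


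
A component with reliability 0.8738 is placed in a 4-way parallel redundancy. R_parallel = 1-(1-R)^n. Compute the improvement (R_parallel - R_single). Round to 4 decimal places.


R_single = 0.8738, n = 4
1 - R_single = 0.1262
(1 - R_single)^n = 0.1262^4 = 0.0003
R_parallel = 1 - 0.0003 = 0.9997
Improvement = 0.9997 - 0.8738
Improvement = 0.1259

0.1259


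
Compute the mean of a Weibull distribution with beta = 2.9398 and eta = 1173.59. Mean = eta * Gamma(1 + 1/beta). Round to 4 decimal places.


beta = 2.9398, eta = 1173.59
1/beta = 0.3402
1 + 1/beta = 1.3402
Gamma(1.3402) = 0.8922
Mean = 1173.59 * 0.8922
Mean = 1047.0744

1047.0744


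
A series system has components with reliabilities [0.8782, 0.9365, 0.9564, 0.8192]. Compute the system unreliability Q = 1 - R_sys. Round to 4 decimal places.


Components: [0.8782, 0.9365, 0.9564, 0.8192]
After component 1: product = 0.8782
After component 2: product = 0.8224
After component 3: product = 0.7866
After component 4: product = 0.6444
R_sys = 0.6444
Q = 1 - 0.6444 = 0.3556

0.3556


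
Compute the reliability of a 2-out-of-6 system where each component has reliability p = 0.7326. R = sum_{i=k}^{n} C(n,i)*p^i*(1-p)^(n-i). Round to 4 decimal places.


k = 2, n = 6, p = 0.7326
i=2: C(6,2)=15 * 0.7326^2 * 0.2674^4 = 0.0412
i=3: C(6,3)=20 * 0.7326^3 * 0.2674^3 = 0.1504
i=4: C(6,4)=15 * 0.7326^4 * 0.2674^2 = 0.3089
i=5: C(6,5)=6 * 0.7326^5 * 0.2674^1 = 0.3386
i=6: C(6,6)=1 * 0.7326^6 * 0.2674^0 = 0.1546
R = sum of terms = 0.9936

0.9936


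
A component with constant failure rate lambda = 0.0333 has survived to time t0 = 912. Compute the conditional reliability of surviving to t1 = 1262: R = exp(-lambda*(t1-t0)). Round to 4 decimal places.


lambda = 0.0333
t0 = 912, t1 = 1262
t1 - t0 = 350
lambda * (t1-t0) = 0.0333 * 350 = 11.655
R = exp(-11.655)
R = 0.0

0.0


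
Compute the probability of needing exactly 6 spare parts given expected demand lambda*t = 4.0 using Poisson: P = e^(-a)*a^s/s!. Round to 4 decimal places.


a = 4.0, s = 6
e^(-a) = e^(-4.0) = 0.0183
a^s = 4.0^6 = 4096.0
s! = 720
P = 0.0183 * 4096.0 / 720
P = 0.1042

0.1042


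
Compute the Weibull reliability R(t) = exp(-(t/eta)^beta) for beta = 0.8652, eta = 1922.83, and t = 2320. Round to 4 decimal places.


beta = 0.8652, eta = 1922.83, t = 2320
t/eta = 2320 / 1922.83 = 1.2066
(t/eta)^beta = 1.2066^0.8652 = 1.1764
R(t) = exp(-1.1764)
R(t) = 0.3084

0.3084


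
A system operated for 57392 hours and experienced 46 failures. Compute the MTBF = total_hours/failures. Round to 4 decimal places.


total_hours = 57392
failures = 46
MTBF = 57392 / 46
MTBF = 1247.6522

1247.6522


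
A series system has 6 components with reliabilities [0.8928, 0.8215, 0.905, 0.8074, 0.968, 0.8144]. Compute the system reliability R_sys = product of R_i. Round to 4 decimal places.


Components: [0.8928, 0.8215, 0.905, 0.8074, 0.968, 0.8144]
After component 1 (R=0.8928): product = 0.8928
After component 2 (R=0.8215): product = 0.7334
After component 3 (R=0.905): product = 0.6638
After component 4 (R=0.8074): product = 0.5359
After component 5 (R=0.968): product = 0.5188
After component 6 (R=0.8144): product = 0.4225
R_sys = 0.4225

0.4225


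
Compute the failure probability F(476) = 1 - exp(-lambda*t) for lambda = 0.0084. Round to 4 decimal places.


lambda = 0.0084, t = 476
lambda * t = 3.9984
exp(-3.9984) = 0.0183
F(t) = 1 - 0.0183
F(t) = 0.9817

0.9817


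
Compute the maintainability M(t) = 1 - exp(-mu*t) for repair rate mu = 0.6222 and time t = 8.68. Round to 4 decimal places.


mu = 0.6222, t = 8.68
mu * t = 0.6222 * 8.68 = 5.4007
exp(-5.4007) = 0.0045
M(t) = 1 - 0.0045
M(t) = 0.9955

0.9955


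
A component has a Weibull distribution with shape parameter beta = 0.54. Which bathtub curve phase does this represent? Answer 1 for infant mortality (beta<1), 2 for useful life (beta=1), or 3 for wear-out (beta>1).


beta = 0.54
Compare beta to 1:
beta < 1 => infant mortality (phase 1)
beta = 1 => useful life (phase 2)
beta > 1 => wear-out (phase 3)
Since beta = 0.54, this is infant mortality (decreasing failure rate)
Phase = 1

1


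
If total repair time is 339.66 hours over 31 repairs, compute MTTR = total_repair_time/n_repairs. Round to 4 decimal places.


total_repair_time = 339.66
n_repairs = 31
MTTR = 339.66 / 31
MTTR = 10.9568

10.9568


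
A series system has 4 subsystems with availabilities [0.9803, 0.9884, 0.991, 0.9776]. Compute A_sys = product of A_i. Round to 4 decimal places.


Subsystems: [0.9803, 0.9884, 0.991, 0.9776]
After subsystem 1 (A=0.9803): product = 0.9803
After subsystem 2 (A=0.9884): product = 0.9689
After subsystem 3 (A=0.991): product = 0.9602
After subsystem 4 (A=0.9776): product = 0.9387
A_sys = 0.9387

0.9387


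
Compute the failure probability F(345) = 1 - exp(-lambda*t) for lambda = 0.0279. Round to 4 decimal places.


lambda = 0.0279, t = 345
lambda * t = 9.6255
exp(-9.6255) = 0.0001
F(t) = 1 - 0.0001
F(t) = 0.9999

0.9999


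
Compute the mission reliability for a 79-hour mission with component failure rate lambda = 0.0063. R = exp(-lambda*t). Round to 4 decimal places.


lambda = 0.0063
mission_time = 79
lambda * t = 0.0063 * 79 = 0.4977
R = exp(-0.4977)
R = 0.6079

0.6079


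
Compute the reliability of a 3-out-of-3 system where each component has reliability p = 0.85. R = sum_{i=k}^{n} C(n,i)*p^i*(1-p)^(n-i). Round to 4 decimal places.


k = 3, n = 3, p = 0.85
i=3: C(3,3)=1 * 0.85^3 * 0.15^0 = 0.6141
R = sum of terms = 0.6141

0.6141


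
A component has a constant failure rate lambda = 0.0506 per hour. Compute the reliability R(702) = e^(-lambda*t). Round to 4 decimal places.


lambda = 0.0506
t = 702
lambda * t = 35.5212
R(t) = e^(-35.5212)
R(t) = 0.0

0.0


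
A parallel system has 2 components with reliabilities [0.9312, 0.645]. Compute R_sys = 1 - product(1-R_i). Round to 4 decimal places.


Components: [0.9312, 0.645]
(1 - 0.9312) = 0.0688, running product = 0.0688
(1 - 0.645) = 0.355, running product = 0.0244
Product of (1-R_i) = 0.0244
R_sys = 1 - 0.0244 = 0.9756

0.9756


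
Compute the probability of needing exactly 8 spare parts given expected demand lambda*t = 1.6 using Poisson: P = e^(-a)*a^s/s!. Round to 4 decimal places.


a = 1.6, s = 8
e^(-a) = e^(-1.6) = 0.2019
a^s = 1.6^8 = 42.9497
s! = 40320
P = 0.2019 * 42.9497 / 40320
P = 0.0002

0.0002


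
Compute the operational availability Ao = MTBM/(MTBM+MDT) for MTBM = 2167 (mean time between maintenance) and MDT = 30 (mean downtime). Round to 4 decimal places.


MTBM = 2167
MDT = 30
MTBM + MDT = 2197
Ao = 2167 / 2197
Ao = 0.9863

0.9863


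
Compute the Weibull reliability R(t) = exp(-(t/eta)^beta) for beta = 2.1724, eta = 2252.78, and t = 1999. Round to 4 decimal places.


beta = 2.1724, eta = 2252.78, t = 1999
t/eta = 1999 / 2252.78 = 0.8873
(t/eta)^beta = 0.8873^2.1724 = 0.7713
R(t) = exp(-0.7713)
R(t) = 0.4624

0.4624


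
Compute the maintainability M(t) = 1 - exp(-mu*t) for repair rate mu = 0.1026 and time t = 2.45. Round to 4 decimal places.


mu = 0.1026, t = 2.45
mu * t = 0.1026 * 2.45 = 0.2514
exp(-0.2514) = 0.7777
M(t) = 1 - 0.7777
M(t) = 0.2223

0.2223


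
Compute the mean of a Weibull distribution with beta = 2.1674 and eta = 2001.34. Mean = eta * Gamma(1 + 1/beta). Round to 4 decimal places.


beta = 2.1674, eta = 2001.34
1/beta = 0.4614
1 + 1/beta = 1.4614
Gamma(1.4614) = 0.8856
Mean = 2001.34 * 0.8856
Mean = 1772.3932

1772.3932


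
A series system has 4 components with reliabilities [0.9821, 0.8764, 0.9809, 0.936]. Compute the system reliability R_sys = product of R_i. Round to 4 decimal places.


Components: [0.9821, 0.8764, 0.9809, 0.936]
After component 1 (R=0.9821): product = 0.9821
After component 2 (R=0.8764): product = 0.8607
After component 3 (R=0.9809): product = 0.8443
After component 4 (R=0.936): product = 0.7902
R_sys = 0.7902

0.7902


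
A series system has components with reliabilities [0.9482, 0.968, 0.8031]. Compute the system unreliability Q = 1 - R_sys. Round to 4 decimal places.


Components: [0.9482, 0.968, 0.8031]
After component 1: product = 0.9482
After component 2: product = 0.9179
After component 3: product = 0.7371
R_sys = 0.7371
Q = 1 - 0.7371 = 0.2629

0.2629


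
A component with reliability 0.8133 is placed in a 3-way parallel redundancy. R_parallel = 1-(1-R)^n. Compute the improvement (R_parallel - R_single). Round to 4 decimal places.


R_single = 0.8133, n = 3
1 - R_single = 0.1867
(1 - R_single)^n = 0.1867^3 = 0.0065
R_parallel = 1 - 0.0065 = 0.9935
Improvement = 0.9935 - 0.8133
Improvement = 0.1802

0.1802


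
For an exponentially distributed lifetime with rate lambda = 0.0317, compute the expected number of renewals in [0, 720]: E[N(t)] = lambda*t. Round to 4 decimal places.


lambda = 0.0317
t = 720
E[N(t)] = lambda * t
E[N(t)] = 0.0317 * 720
E[N(t)] = 22.824

22.824


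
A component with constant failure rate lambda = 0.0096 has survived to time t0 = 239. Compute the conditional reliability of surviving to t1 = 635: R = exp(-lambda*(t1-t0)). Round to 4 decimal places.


lambda = 0.0096
t0 = 239, t1 = 635
t1 - t0 = 396
lambda * (t1-t0) = 0.0096 * 396 = 3.8016
R = exp(-3.8016)
R = 0.0223

0.0223


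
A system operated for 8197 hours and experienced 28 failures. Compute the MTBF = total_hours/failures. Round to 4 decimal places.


total_hours = 8197
failures = 28
MTBF = 8197 / 28
MTBF = 292.75

292.75
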